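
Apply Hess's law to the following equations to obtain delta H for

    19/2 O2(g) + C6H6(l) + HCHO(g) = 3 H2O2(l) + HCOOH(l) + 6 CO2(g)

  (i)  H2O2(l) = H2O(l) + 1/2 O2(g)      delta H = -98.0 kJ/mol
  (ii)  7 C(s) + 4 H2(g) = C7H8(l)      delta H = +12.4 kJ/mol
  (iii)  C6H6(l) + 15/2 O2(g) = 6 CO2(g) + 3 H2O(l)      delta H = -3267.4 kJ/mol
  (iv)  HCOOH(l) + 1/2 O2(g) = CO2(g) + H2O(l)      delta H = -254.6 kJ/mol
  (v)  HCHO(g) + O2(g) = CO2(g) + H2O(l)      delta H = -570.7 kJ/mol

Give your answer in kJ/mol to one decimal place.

delta H = -3289.5 kJ/mol

(i) reversed and × 3: (-3)·(-98.0) = +294.0 kJ/mol
(ii): not needed.
(iii) as written: -3267.4 kJ/mol
(iv) reversed: +254.6 kJ/mol
(v) as written: -570.7 kJ/mol
Summing the manipulated equations, delta H = (+294.0) + (-3267.4) + (+254.6) + (-570.7) = -3289.5 kJ/mol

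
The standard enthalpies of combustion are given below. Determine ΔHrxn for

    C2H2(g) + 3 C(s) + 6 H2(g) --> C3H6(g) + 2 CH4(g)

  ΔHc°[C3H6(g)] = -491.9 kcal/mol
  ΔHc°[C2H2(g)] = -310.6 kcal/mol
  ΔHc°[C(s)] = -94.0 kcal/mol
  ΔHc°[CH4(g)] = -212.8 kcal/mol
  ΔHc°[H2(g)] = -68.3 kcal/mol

ΔHrxn = -84.9 kcal/mol

With combustion enthalpies, reactants minus products:
= [1·(-310.6) + 3·(-94.0) + 6·(-68.3)] − [1·(-491.9) + 2·(-212.8)]
= -84.9 kcal/mol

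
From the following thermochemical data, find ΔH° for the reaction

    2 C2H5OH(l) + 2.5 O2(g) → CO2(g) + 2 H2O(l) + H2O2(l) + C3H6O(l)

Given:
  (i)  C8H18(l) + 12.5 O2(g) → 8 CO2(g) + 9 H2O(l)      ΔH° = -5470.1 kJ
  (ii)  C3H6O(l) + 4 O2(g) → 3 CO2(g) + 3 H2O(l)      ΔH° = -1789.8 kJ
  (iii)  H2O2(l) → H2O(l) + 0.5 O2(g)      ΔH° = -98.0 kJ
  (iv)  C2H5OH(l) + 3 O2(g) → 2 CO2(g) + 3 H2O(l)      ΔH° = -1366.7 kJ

ΔH° = -845.6 kJ

(i): not needed.
(ii) reversed: +1789.8 kJ
(iii) reversed: +98.0 kJ
(iv) × 2: (2)·(-1366.7) = -2733.4 kJ
ΔH° = (-1)·(-1789.8) + (-1)·(-98.0) + (2)·(-1366.7) = -845.6 kJ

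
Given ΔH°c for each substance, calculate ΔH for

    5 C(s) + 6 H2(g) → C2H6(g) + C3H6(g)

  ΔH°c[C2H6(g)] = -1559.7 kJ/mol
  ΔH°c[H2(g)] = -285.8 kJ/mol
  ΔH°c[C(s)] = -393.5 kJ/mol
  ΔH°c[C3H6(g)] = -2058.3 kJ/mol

ΔH = -64.3 kJ/mol

Using ΔH = Σ nΔHc°(reactants) − Σ nΔHc°(products):
= [5·(-393.5) + 6·(-285.8)] − [1·(-1559.7) + 1·(-2058.3)]
= -64.3 kJ/mol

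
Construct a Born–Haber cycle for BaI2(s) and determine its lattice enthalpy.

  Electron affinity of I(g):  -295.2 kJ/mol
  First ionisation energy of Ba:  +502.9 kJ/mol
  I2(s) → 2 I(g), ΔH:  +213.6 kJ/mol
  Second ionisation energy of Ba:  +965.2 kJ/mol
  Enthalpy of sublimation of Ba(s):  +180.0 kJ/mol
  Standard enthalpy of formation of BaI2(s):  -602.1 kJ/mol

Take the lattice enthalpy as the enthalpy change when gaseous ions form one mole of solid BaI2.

U = -1873.4 kJ/mol

ΔHf° = 1·ΔHsub + 1·(ΣIE) + 1·D(I2) + 2·EA + U
-602.1 = 1·(+180.0) + 1·(+1468.1) + 1·(+213.6) + 2·(-295.2) + U
U = -602.1 − (+1271.3) = -1873.4 kJ/mol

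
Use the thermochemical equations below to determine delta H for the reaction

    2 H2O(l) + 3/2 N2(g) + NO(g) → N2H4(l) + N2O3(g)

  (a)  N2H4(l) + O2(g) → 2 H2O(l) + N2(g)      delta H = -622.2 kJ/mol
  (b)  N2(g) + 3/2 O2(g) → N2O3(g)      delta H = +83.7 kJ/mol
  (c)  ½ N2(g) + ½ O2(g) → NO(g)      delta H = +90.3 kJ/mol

delta H = 615.6 kJ/mol

(a) reversed (N2H4(l) must end up as a product): +622.2 kJ/mol
(b) as written (N2O3(g) already on the product side): +83.7 kJ/mol
(c) reversed (reverse to put NO(g) on the reactant side): -90.3 kJ/mol
Summing the manipulated equations, delta H = (+622.2) + (+83.7) + (-90.3) = 615.6 kJ/mol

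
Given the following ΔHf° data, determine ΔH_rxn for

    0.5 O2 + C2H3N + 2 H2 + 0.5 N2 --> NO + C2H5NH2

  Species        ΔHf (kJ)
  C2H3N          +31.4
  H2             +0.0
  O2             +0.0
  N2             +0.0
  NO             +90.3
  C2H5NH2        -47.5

ΔH_rxn = 11.4 kJ

Products: 1·(+90.3) + 1·(-47.5) = +42.8
Reactants: 1/2·(+0.0) + 1·(+31.4) + 2·(+0.0) + 1/2·(+0.0) = +31.4
ΔH_rxn = (+42.8) − (+31.4) = 11.4 kJ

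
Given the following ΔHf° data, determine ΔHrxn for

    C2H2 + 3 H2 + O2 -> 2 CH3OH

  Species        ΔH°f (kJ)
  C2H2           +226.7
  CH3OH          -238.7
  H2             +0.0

ΔHrxn = -704.1 kJ

Products: 2·(-238.7) = -477.4
Reactants: 1·(+226.7) + 3·(+0.0) + 1·(+0.0) = +226.7
ΔHrxn = (-477.4) − (+226.7) = -704.1 kJ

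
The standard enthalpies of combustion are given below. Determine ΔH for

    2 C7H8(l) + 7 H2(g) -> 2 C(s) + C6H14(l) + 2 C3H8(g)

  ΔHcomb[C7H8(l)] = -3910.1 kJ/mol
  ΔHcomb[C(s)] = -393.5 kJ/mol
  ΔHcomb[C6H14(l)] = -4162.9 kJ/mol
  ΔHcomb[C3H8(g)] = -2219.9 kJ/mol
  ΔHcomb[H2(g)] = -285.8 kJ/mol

Using ΔH = Σ nΔHc°(reactants) − Σ nΔHc°(products):
= [2·(-3910.1) + 7·(-285.8)] − [2·(-393.5) + 1·(-4162.9) + 2·(-2219.9)]
= -431.1 kJ/mol

ΔH = -431.1 kJ/mol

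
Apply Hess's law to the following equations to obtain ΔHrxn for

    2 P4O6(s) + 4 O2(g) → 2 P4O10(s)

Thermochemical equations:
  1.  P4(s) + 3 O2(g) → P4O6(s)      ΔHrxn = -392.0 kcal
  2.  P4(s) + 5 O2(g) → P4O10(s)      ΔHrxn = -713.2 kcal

ΔHrxn = -642.4 kcal

eq. 1 reversed and × 2 (reverse to put P4O6(s) on the reactant side; scale by 2 for the 2 P4O6(s)): (-2)·(-392.0) = +784.0 kcal
eq. 2 × 2 (scale by 2 for the 2 P4O10(s)): (2)·(-713.2) = -1426.4 kcal
Since enthalpy is a state function, ΔHrxn = (+784.0) + (-1426.4) = -642.4 kcal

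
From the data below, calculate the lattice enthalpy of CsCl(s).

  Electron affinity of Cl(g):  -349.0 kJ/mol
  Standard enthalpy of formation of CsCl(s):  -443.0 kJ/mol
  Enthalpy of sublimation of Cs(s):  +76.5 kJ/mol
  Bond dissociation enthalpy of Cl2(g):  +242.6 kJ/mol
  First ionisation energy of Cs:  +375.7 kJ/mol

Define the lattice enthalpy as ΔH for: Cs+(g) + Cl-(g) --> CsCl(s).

ΔHf° = 1·ΔHsub + 1·(ΣIE) + 1/2·D(Cl2) + 1·EA + U
-443.0 = 1·(+76.5) + 1·(+375.7) + 1/2·(+242.6) + 1·(-349.0) + U
U = -443.0 − (+224.5) = -667.5 kJ/mol

U = -667.5 kJ/mol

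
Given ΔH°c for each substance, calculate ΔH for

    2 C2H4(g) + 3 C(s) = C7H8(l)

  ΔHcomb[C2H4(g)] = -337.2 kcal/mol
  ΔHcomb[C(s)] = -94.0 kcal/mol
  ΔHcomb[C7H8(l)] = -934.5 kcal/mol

Using ΔH = Σ nΔHc°(reactants) − Σ nΔHc°(products):
= [2·(-337.2) + 3·(-94.0)] − [1·(-934.5)]
= -21.9 kcal/mol

ΔH = -21.9 kcal/mol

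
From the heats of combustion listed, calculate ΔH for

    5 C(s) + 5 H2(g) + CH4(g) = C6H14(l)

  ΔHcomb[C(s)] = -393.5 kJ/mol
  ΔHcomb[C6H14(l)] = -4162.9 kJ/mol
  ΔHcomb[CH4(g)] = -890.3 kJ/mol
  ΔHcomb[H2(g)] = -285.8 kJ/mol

ΔH = -123.9 kJ/mol

Using ΔH = Σ nΔHc°(reactants) − Σ nΔHc°(products):
= [5·(-393.5) + 5·(-285.8) + 1·(-890.3)] − [1·(-4162.9)]
= -123.9 kJ/mol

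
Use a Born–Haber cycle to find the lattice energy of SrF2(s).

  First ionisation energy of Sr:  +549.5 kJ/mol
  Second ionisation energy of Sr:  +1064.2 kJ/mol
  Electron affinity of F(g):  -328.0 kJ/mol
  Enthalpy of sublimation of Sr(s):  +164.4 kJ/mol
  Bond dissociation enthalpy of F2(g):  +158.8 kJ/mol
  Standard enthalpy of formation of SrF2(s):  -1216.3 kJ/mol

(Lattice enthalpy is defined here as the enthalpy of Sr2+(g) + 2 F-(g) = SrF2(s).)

U = -2497.2 kJ/mol

ΔHf° = 1·ΔHsub + 1·(ΣIE) + 1·D(F2) + 2·EA + U
-1216.3 = 1·(+164.4) + 1·(+1613.7) + 1·(+158.8) + 2·(-328.0) + U
U = -1216.3 − (+1280.9) = -2497.2 kJ/mol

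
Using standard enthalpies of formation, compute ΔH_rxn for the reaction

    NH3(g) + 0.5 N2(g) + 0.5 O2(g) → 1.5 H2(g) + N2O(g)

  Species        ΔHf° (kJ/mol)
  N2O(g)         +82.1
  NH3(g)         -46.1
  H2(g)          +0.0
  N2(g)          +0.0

ΔH_rxn = 128.2 kJ/mol

Products: 3/2·(+0.0) + 1·(+82.1) = +82.1
Reactants: 1·(-46.1) + 1/2·(+0.0) + 1/2·(+0.0) = -46.1
ΔH_rxn = (+82.1) − (-46.1) = 128.2 kJ/mol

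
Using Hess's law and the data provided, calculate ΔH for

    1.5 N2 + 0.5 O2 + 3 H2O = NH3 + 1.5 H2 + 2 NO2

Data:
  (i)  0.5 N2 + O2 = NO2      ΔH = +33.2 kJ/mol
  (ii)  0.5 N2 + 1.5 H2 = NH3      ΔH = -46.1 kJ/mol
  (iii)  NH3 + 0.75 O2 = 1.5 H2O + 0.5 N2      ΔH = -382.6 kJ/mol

ΔH = 877.7 kJ/mol

(i) × 2 (×2 to match 2 NO2 in the target): (2)·(+33.2) = +66.4 kJ/mol
(ii) reversed (H2 must end up as a product): +46.1 kJ/mol
(iii) reversed and × 2 (reverse to put H2O on the reactant side; scale by 2 for the 3 H2O): (-2)·(-382.6) = +765.2 kJ/mol
By Hess's law, ΔH = (2)·(+33.2) + (-1)·(-46.1) + (-2)·(-382.6) = 877.7 kJ/mol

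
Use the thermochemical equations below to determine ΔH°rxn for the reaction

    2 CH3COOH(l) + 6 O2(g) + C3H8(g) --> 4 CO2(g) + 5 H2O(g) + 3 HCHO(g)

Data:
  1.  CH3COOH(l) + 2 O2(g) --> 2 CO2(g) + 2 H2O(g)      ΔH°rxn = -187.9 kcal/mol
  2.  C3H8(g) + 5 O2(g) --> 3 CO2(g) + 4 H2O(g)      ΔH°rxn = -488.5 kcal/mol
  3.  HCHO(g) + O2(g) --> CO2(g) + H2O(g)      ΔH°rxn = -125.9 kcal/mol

ΔH°rxn = -486.6 kcal/mol

eq. 1 × 2 (×2 to match 2 CH3COOH(l) in the target): (2)·(-187.9) = -375.8 kcal/mol
eq. 2 as written (C3H8(g) already on the reactant side): -488.5 kcal/mol
eq. 3 reversed and × 3 (reverse to put HCHO(g) on the product side; scale by 3 for the 3 HCHO(g)): (-3)·(-125.9) = +377.7 kcal/mol
ΔH°rxn = (2)·(-187.9) + (1)·(-488.5) + (-3)·(-125.9) = -486.6 kcal/mol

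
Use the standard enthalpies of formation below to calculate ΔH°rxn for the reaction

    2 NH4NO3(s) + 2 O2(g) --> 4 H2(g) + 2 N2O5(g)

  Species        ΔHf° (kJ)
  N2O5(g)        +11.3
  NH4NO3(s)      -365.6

ΔH°rxn = Σ nΔHf°(products) − Σ nΔHf°(reactants).
Products: 4·(+0.0) + 2·(+11.3) = +22.6
Reactants: 2·(-365.6) + 2·(+0.0) = -731.2
ΔH°rxn = (+22.6) − (-731.2) = 753.8 kJ

ΔH°rxn = 753.8 kJ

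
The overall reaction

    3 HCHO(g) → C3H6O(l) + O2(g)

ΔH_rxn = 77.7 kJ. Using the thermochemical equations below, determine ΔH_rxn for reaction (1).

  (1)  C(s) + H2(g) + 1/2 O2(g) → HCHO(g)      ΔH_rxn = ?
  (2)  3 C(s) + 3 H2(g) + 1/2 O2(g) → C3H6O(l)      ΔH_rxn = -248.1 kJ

ΔH_rxn = -108.6 kJ

(1) reversed and × 3 (HCHO(g) must end up as a reactant; ×3 to match 3 HCHO(g) in the target): contributes −3·x
(2) as written (C3H6O(l) already on the product side): -248.1 kJ
+77.7 = (-248.1) − 3·x
x = (+77.7 − (-248.1)) / (-3) = -108.6 kJ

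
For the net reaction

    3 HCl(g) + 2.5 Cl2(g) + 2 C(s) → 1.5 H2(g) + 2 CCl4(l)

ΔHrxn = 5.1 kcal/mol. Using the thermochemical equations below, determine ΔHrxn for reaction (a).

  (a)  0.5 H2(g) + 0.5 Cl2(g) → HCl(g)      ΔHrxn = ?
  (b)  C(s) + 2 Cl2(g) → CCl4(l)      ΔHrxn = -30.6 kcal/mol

ΔHrxn = -22.1 kcal/mol

(a) reversed and × 3 (HCl(g) must end up as a reactant; scale by 3 for the 3 HCl(g)): contributes −3·x
(b) × 2 (scale by 2 for the 2 CCl4(l)): (2)·(-30.6) = -61.2 kcal/mol
+5.1 = (-61.2) − 3·x
x = (+5.1 − (-61.2)) / (-3) = -22.1 kcal/mol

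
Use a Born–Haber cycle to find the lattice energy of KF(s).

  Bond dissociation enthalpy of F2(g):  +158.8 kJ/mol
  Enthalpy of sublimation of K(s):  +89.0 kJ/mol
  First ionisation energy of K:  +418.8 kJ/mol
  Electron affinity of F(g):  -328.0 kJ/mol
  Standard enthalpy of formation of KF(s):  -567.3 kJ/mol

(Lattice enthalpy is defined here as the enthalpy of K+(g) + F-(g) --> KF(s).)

ΔHf° = 1·ΔHsub + 1·(ΣIE) + 1/2·D(F2) + 1·EA + U
-567.3 = 1·(+89.0) + 1·(+418.8) + 1/2·(+158.8) + 1·(-328.0) + U
U = -567.3 − (+259.2) = -826.5 kJ/mol

U = -826.5 kJ/mol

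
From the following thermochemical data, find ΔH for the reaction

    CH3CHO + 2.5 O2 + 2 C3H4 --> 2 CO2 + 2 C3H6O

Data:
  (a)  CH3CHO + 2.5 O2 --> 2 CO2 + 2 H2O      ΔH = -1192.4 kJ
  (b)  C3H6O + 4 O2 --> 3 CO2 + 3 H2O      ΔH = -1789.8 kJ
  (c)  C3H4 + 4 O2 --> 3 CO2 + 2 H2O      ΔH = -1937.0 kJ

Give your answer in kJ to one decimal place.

ΔH = -1486.8 kJ

(a) as written (CH3CHO already on the reactant side): -1192.4 kJ
(b) reversed and × 2 (C3H6O must end up as a product; scale by 2 for the 2 C3H6O): (-2)·(-1789.8) = +3579.6 kJ
(c) × 2 (scale by 2 for the 2 C3H4): (2)·(-1937.0) = -3874.0 kJ
ΔH = (1)·(-1192.4) + (-2)·(-1789.8) + (2)·(-1937.0) = -1486.8 kJ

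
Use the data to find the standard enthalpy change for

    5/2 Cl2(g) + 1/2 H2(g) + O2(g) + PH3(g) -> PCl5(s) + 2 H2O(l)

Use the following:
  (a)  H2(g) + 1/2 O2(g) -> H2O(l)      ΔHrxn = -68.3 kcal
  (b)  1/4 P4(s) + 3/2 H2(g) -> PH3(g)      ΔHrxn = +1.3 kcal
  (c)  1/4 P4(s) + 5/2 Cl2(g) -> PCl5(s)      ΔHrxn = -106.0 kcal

ΔHrxn = -243.9 kcal

(a) × 2: (2)·(-68.3) = -136.6 kcal
(b) reversed: -1.3 kcal
(c) as written: -106.0 kcal
By Hess's law, ΔHrxn = (-136.6) + (-1.3) + (-106.0) = -243.9 kcal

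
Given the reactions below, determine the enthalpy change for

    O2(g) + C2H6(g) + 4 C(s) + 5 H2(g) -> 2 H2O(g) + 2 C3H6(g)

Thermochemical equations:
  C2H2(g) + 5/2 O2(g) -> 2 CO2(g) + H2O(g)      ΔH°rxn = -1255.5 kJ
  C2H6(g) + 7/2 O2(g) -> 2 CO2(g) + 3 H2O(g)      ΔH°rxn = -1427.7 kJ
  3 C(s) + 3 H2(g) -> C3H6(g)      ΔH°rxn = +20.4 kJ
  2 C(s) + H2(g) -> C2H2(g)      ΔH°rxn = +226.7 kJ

ΔH°rxn = -358.1 kJ

equation 1 reversed: +1255.5 kJ
equation 2 as written: -1427.7 kJ
equation 3 × 2: (2)·(+20.4) = +40.8 kJ
equation 4 reversed: -226.7 kJ
Summing the manipulated equations, ΔH°rxn = (-1)·(-1255.5) + (1)·(-1427.7) + (2)·(+20.4) + (-1)·(+226.7) = -358.1 kJ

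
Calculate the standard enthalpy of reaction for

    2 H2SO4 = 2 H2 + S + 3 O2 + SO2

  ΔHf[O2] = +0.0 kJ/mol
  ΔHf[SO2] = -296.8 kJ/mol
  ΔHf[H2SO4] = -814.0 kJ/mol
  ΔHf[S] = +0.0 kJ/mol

Products: 2·(+0.0) + 1·(+0.0) + 3·(+0.0) + 1·(-296.8) = -296.8
Reactants: 2·(-814.0) = -1628.0
ΔH°rxn = (-296.8) − (-1628.0) = 1331.2 kJ/mol

ΔH°rxn = 1331.2 kJ/mol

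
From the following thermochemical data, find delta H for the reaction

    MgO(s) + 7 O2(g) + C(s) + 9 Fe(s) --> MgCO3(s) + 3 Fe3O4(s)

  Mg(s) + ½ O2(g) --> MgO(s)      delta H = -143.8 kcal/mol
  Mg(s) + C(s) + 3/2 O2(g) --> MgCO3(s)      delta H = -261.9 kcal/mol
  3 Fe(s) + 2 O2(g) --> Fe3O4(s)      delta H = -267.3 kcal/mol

equation 1 reversed: +143.8 kcal/mol
equation 2 as written: -261.9 kcal/mol
equation 3 × 3: (3)·(-267.3) = -801.9 kcal/mol
delta H = (+143.8) + (-261.9) + (-801.9) = -920.0 kcal/mol

delta H = -920.0 kcal/mol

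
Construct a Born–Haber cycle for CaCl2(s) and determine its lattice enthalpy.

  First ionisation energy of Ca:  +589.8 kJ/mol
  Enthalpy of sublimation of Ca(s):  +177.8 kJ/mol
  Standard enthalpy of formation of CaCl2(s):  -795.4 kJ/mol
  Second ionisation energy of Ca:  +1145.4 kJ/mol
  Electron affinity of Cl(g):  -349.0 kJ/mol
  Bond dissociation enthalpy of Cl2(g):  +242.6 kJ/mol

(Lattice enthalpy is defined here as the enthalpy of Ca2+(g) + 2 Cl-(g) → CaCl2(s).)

ΔHf° = 1·ΔHsub + 1·(ΣIE) + 1·D(Cl2) + 2·EA + U
-795.4 = 1·(+177.8) + 1·(+1735.2) + 1·(+242.6) + 2·(-349.0) + U
U = -795.4 − (+1457.6) = -2253.0 kJ/mol

U = -2253.0 kJ/mol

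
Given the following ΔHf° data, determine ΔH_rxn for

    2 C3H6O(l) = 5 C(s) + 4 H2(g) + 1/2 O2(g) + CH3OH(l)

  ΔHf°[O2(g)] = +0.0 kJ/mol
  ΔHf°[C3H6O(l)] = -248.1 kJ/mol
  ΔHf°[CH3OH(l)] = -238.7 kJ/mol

Products: 5·(+0.0) + 4·(+0.0) + 1/2·(+0.0) + 1·(-238.7) = -238.7
Reactants: 2·(-248.1) = -496.2
ΔH_rxn = (-238.7) − (-496.2) = 257.5 kJ/mol

ΔH_rxn = 257.5 kJ/mol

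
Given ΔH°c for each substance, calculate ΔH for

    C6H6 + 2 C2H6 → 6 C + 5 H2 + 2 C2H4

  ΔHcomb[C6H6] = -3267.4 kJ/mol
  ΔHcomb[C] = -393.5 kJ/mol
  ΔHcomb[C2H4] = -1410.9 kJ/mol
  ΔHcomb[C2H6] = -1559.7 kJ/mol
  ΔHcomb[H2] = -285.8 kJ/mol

Using ΔH = Σ nΔHc°(reactants) − Σ nΔHc°(products):
= [1·(-3267.4) + 2·(-1559.7)] − [6·(-393.5) + 5·(-285.8) + 2·(-1410.9)]
= 225.0 kJ/mol

ΔH = 225.0 kJ/mol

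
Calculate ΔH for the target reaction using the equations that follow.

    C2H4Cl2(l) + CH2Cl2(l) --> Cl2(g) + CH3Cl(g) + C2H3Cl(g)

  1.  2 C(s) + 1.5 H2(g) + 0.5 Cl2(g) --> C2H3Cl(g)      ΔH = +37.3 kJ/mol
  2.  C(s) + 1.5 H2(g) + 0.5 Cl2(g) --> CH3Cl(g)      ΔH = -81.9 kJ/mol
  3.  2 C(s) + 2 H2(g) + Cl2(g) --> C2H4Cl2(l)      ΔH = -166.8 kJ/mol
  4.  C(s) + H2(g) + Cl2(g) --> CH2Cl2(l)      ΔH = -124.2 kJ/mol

eq. 1 as written: +37.3 kJ/mol
eq. 2 as written: -81.9 kJ/mol
eq. 3 reversed: +166.8 kJ/mol
eq. 4 reversed: +124.2 kJ/mol
Combining the equations, ΔH = (+37.3) + (-81.9) + (+166.8) + (+124.2) = 246.4 kJ/mol

ΔH = 246.4 kJ/mol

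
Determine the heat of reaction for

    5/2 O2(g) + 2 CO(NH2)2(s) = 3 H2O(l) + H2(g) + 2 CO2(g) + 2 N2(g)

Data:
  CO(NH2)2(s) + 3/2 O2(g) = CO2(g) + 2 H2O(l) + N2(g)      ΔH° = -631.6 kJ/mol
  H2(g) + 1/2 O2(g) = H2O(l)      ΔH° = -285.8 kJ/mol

equation 1 × 2: (2)·(-631.6) = -1263.2 kJ/mol
equation 2 reversed: +285.8 kJ/mol
ΔH° = (-1263.2) + (+285.8) = -977.4 kJ/mol

ΔH° = -977.4 kJ/mol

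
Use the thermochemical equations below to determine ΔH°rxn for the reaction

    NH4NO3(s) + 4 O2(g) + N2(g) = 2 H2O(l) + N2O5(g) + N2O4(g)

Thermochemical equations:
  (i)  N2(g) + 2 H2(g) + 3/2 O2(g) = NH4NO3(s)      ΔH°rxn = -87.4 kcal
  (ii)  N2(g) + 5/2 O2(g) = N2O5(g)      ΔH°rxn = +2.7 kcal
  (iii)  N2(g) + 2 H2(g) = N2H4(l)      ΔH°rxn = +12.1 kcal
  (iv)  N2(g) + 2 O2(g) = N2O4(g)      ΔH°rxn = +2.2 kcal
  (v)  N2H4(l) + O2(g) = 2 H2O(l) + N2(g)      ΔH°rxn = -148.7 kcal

ΔH°rxn = -44.3 kcal

(i) reversed: +87.4 kcal
(ii) as written: +2.7 kcal
(iii) as written: +12.1 kcal
(iv) as written: +2.2 kcal
(v) as written: -148.7 kcal
Since enthalpy is a state function, ΔH°rxn = (+87.4) + (+2.7) + (+12.1) + (+2.2) + (-148.7) = -44.3 kcal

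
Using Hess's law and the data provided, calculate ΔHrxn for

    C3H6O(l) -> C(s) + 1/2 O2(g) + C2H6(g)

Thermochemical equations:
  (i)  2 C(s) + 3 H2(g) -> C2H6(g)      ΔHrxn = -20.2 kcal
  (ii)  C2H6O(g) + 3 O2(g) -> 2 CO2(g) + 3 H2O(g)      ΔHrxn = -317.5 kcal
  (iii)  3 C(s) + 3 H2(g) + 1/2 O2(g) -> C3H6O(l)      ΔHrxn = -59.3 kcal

ΔHrxn = 39.1 kcal

(i) as written (C2H6(g) already on the product side): -20.2 kcal
(ii): not needed (C2H6O(g) appears nowhere else).
(iii) reversed (reverse to put C3H6O(l) on the reactant side): +59.3 kcal
ΔHrxn = (1)·(-20.2) + (-1)·(-59.3) = 39.1 kcal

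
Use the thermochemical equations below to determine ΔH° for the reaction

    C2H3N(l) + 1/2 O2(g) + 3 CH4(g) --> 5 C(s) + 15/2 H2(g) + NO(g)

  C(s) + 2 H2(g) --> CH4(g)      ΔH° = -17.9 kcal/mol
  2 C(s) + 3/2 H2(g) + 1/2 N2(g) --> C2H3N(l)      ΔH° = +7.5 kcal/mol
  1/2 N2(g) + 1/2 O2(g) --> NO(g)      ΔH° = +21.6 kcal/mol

ΔH° = 67.8 kcal/mol

equation 1 reversed and × 3: (-3)·(-17.9) = +53.7 kcal/mol
equation 2 reversed: -7.5 kcal/mol
equation 3 as written: +21.6 kcal/mol
Summing the manipulated equations, ΔH° = (-3)·(-17.9) + (-1)·(+7.5) + (1)·(+21.6) = 67.8 kcal/mol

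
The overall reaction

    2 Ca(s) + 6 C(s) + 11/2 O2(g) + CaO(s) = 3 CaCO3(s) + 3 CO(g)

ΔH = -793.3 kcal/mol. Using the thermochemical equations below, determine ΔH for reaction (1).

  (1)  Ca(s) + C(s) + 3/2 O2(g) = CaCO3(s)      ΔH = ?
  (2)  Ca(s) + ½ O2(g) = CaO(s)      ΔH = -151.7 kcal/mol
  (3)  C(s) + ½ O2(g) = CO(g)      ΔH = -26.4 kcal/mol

(1) × 3: contributes 3·x
(2) reversed: +151.7 kcal/mol
(3) × 3: (3)·(-26.4) = -79.2 kcal/mol
-793.3 = (+151.7) + (-79.2) + 3·x
x = (-793.3 − (+72.5)) / (3) = -288.6 kcal/mol

ΔH = -288.6 kcal/mol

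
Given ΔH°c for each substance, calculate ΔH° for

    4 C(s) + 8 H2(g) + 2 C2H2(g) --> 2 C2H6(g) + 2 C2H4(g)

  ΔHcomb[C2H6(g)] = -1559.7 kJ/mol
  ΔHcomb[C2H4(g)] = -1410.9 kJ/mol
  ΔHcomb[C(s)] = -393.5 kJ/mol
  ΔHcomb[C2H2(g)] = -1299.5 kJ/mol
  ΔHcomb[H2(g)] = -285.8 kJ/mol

With combustion enthalpies, reactants minus products:
= [4·(-393.5) + 8·(-285.8) + 2·(-1299.5)] − [2·(-1559.7) + 2·(-1410.9)]
= -518.2 kJ/mol

ΔH° = -518.2 kJ/mol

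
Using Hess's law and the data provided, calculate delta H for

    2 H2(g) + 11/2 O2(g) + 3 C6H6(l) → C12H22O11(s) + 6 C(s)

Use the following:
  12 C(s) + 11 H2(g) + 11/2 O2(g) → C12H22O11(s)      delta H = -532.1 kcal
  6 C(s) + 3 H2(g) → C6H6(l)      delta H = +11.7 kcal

equation 1 as written: -532.1 kcal
equation 2 reversed and × 3: (-3)·(+11.7) = -35.1 kcal
Combining the equations, delta H = (-532.1) + (-35.1) = -567.2 kcal

delta H = -567.2 kcal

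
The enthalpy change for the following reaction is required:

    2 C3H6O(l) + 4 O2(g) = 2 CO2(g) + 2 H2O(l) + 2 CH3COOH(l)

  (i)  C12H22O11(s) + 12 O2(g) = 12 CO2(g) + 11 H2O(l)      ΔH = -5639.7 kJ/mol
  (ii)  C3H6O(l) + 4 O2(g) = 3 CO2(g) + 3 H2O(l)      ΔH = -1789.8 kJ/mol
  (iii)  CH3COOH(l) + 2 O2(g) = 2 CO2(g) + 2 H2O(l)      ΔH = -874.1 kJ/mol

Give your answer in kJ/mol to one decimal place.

(i): not needed (C12H22O11(s) appears nowhere else).
(ii) × 2 (scale by 2 for the 2 C3H6O(l)): (2)·(-1789.8) = -3579.6 kJ/mol
(iii) reversed and × 2 (reverse to put CH3COOH(l) on the product side; ×2 to match 2 CH3COOH(l) in the target): (-2)·(-874.1) = +1748.2 kJ/mol
ΔH = (-3579.6) + (+1748.2) = -1831.4 kJ/mol

ΔH = -1831.4 kJ/mol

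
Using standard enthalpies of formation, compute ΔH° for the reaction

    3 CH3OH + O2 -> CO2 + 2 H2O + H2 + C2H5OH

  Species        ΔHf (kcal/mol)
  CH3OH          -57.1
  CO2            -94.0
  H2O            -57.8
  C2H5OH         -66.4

ΔH° = -104.7 kcal/mol

ΔH°rxn = Σ nΔHf°(products) − Σ nΔHf°(reactants).
Products: 1·(-94.0) + 2·(-57.8) + 1·(+0.0) + 1·(-66.4) = -276.0
Reactants: 3·(-57.1) + 1·(+0.0) = -171.3
ΔH° = (-276.0) − (-171.3) = -104.7 kcal/mol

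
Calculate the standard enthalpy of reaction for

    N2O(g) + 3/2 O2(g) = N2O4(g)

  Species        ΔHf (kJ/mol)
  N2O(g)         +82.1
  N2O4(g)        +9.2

Products: 1·(+9.2) = +9.2
Reactants: 1·(+82.1) + 3/2·(+0.0) = +82.1
ΔH_rxn = (+9.2) − (+82.1) = -72.9 kJ/mol

ΔH_rxn = -72.9 kJ/mol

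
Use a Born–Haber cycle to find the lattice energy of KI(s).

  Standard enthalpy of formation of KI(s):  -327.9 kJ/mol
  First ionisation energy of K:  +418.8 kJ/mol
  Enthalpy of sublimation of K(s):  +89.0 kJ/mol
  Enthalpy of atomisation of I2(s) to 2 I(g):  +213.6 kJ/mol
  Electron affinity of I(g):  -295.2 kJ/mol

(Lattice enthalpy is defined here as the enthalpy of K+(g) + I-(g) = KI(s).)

ΔHf° = 1·ΔHsub + 1·(ΣIE) + 1/2·D(I2) + 1·EA + U
-327.9 = 1·(+89.0) + 1·(+418.8) + 1/2·(+213.6) + 1·(-295.2) + U
U = -327.9 − (+319.4) = -647.3 kJ/mol

U = -647.3 kJ/mol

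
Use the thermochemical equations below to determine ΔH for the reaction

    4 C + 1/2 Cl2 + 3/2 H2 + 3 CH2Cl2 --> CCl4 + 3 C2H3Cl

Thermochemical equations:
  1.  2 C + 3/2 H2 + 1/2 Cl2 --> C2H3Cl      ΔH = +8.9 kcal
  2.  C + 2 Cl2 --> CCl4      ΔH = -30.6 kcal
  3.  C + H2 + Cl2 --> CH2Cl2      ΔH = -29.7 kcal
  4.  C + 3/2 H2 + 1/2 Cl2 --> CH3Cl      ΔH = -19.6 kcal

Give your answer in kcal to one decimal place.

eq. 1 × 3 (×3 to match 3 C2H3Cl in the target): (3)·(+8.9) = +26.7 kcal
eq. 2 as written (CCl4 already on the product side): -30.6 kcal
eq. 3 reversed and × 3 (CH2Cl2 must end up as a reactant; ×3 to match 3 CH2Cl2 in the target): (-3)·(-29.7) = +89.1 kcal
eq. 4: not needed (CH3Cl appears nowhere else).
Combining the equations, ΔH = (+26.7) + (-30.6) + (+89.1) = 85.2 kcal

ΔH = 85.2 kcal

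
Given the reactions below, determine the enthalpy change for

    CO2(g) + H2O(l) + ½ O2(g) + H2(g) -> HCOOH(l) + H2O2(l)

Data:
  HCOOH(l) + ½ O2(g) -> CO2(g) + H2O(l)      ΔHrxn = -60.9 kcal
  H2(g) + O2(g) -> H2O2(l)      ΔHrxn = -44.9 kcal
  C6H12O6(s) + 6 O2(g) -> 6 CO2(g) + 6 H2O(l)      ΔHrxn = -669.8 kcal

ΔHrxn = 16.0 kcal

equation 1 reversed (HCOOH(l) must end up as a product): +60.9 kcal
equation 2 as written (H2O2(l) already on the product side): -44.9 kcal
equation 3: not needed (C6H12O6(s) appears nowhere else).
ΔHrxn = (-1)·(-60.9) + (1)·(-44.9) = 16.0 kcal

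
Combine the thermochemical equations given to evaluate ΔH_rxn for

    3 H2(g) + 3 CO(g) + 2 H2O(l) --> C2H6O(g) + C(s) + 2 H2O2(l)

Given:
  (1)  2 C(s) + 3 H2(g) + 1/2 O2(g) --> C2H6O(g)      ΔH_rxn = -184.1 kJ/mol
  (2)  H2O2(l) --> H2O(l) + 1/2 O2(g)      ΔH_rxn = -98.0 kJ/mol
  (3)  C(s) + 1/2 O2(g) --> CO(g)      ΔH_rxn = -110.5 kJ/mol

(1) as written (C2H6O(g) already on the product side): -184.1 kJ/mol
(2) reversed and × 2 (H2O2(l) must end up as a product; ×2 to match 2 H2O2(l) in the target): (-2)·(-98.0) = +196.0 kJ/mol
(3) reversed and × 3 (CO(g) must end up as a reactant; scale by 3 for the 3 CO(g)): (-3)·(-110.5) = +331.5 kJ/mol
Combining the equations, ΔH_rxn = (-184.1) + (+196.0) + (+331.5) = 343.4 kJ/mol

ΔH_rxn = 343.4 kJ/mol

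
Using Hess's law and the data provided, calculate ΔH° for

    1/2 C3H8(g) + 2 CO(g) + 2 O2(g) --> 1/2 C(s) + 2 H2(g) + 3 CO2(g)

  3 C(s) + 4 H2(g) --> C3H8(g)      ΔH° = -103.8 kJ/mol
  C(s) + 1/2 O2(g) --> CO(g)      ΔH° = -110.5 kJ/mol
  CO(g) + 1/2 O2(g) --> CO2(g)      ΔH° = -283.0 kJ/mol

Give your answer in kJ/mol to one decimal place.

ΔH° = -907.6 kJ/mol

equation 1 reversed and × 1/2: (-1/2)·(-103.8) = +51.9 kJ/mol
equation 2 as written: -110.5 kJ/mol
equation 3 × 3: (3)·(-283.0) = -849.0 kJ/mol
ΔH° = (+51.9) + (-110.5) + (-849.0) = -907.6 kJ/mol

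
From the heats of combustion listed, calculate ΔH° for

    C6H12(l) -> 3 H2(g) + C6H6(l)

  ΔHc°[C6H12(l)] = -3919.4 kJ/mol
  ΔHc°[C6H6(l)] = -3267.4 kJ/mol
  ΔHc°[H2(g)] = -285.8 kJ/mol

With combustion enthalpies, reactants minus products:
= [1·(-3919.4)] − [3·(-285.8) + 1·(-3267.4)]
= 205.4 kJ/mol

ΔH° = 205.4 kJ/mol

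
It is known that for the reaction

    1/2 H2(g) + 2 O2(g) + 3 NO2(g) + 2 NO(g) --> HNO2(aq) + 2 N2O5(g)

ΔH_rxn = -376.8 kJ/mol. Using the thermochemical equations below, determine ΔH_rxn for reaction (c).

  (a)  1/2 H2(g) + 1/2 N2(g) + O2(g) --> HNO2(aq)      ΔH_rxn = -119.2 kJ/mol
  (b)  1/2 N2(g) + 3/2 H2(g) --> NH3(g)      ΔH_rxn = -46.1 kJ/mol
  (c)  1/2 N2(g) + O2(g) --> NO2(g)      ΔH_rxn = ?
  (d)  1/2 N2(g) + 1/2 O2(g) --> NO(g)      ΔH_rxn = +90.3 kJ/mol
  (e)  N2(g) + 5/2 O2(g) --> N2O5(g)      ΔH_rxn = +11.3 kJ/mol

ΔH_rxn = 33.2 kJ/mol

(a) as written: -119.2 kJ/mol
(b): not needed.
(c) reversed and × 3: contributes −3·x
(d) reversed and × 2: (-2)·(+90.3) = -180.6 kJ/mol
(e) × 2: (2)·(+11.3) = +22.6 kJ/mol
-376.8 = (-119.2) + (-180.6) + (+22.6) − 3·x
x = (-376.8 − (-277.2)) / (-3) = 33.2 kJ/mol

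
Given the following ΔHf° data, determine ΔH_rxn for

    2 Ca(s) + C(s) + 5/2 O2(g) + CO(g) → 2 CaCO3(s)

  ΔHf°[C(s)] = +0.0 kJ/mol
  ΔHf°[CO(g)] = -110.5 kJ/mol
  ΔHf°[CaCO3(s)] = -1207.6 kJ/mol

ΔH_rxn = -2304.7 kJ/mol

Products: 2·(-1207.6) = -2415.2
Reactants: 2·(+0.0) + 1·(+0.0) + 5/2·(+0.0) + 1·(-110.5) = -110.5
ΔH_rxn = (-2415.2) − (-110.5) = -2304.7 kJ/mol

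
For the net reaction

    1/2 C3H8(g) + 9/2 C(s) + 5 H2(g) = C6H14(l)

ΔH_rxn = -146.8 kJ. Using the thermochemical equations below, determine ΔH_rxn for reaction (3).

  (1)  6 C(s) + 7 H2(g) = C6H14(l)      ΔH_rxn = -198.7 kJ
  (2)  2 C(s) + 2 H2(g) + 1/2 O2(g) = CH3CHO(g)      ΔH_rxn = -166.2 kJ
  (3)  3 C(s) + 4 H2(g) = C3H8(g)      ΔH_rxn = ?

ΔH_rxn = -103.8 kJ

(1) as written: -198.7 kJ
(2): not needed.
(3) reversed and × 1/2: contributes −1/2·x
-146.8 = (-198.7) − 1/2·x
x = (-146.8 − (-198.7)) / (-1/2) = -103.8 kJ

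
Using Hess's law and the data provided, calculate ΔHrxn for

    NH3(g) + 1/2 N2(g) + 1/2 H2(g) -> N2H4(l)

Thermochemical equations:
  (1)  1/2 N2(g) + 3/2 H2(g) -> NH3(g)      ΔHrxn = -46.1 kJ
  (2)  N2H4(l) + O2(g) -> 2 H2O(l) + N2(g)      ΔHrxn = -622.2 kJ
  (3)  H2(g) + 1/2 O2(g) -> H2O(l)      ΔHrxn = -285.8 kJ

ΔHrxn = 96.7 kJ

(1) reversed (NH3(g) must end up as a reactant): +46.1 kJ
(2) reversed (reverse to put N2H4(l) on the product side): +622.2 kJ
(3) × 2: (2)·(-285.8) = -571.6 kJ
By Hess's law, ΔHrxn = (-1)·(-46.1) + (-1)·(-622.2) + (2)·(-285.8) = 96.7 kJ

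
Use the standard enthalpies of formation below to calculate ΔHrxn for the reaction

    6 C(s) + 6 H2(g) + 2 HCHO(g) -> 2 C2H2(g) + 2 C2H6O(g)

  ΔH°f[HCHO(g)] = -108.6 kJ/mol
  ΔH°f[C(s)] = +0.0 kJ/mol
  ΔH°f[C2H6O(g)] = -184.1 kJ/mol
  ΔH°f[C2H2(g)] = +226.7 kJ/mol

ΔH°rxn = Σ nΔHf°(products) − Σ nΔHf°(reactants).
Products: 2·(+226.7) + 2·(-184.1) = +85.2
Reactants: 6·(+0.0) + 6·(+0.0) + 2·(-108.6) = -217.2
ΔHrxn = (+85.2) − (-217.2) = 302.4 kJ/mol

ΔHrxn = 302.4 kJ/mol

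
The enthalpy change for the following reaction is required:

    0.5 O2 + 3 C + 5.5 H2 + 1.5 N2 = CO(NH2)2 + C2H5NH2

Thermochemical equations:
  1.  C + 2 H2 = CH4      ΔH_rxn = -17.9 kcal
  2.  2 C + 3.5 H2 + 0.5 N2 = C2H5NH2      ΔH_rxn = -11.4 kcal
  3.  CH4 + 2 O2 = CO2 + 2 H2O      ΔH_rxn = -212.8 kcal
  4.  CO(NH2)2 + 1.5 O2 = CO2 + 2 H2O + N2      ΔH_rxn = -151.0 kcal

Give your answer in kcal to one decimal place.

ΔH_rxn = -91.1 kcal

eq. 1 as written: -17.9 kcal
eq. 2 as written: -11.4 kcal
eq. 3 as written: -212.8 kcal
eq. 4 reversed: +151.0 kcal
ΔH_rxn = (1)·(-17.9) + (1)·(-11.4) + (1)·(-212.8) + (-1)·(-151.0) = -91.1 kcal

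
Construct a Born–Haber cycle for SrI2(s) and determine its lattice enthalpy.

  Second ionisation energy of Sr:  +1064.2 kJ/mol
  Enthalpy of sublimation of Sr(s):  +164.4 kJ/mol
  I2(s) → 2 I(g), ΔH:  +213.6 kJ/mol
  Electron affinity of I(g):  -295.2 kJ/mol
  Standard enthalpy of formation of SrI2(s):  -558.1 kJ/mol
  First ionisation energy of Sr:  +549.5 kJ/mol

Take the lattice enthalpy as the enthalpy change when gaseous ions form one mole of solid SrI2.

ΔHf° = 1·ΔHsub + 1·(ΣIE) + 1·D(I2) + 2·EA + U
-558.1 = 1·(+164.4) + 1·(+1613.7) + 1·(+213.6) + 2·(-295.2) + U
U = -558.1 − (+1401.3) = -1959.4 kJ/mol

U = -1959.4 kJ/mol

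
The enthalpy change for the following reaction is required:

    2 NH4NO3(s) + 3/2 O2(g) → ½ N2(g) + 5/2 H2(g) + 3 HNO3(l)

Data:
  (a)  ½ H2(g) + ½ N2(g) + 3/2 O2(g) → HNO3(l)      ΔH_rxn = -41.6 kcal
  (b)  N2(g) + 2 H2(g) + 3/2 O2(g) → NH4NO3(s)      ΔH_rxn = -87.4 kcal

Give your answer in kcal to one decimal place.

ΔH_rxn = 50.0 kcal

(a) × 3 (×3 to match 3 HNO3(l) in the target): (3)·(-41.6) = -124.8 kcal
(b) reversed and × 2 (reverse to put NH4NO3(s) on the reactant side; ×2 to match 2 NH4NO3(s) in the target): (-2)·(-87.4) = +174.8 kcal
Since enthalpy is a state function, ΔH_rxn = (-124.8) + (+174.8) = 50.0 kcal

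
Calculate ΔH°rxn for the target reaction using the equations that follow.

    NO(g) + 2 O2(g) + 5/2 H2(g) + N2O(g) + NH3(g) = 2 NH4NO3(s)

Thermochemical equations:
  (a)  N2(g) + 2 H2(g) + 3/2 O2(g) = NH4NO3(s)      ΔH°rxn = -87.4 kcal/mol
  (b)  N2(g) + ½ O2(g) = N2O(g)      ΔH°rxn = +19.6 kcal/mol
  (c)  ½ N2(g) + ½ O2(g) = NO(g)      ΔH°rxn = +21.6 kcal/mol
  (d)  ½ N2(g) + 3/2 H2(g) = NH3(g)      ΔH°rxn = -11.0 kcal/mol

(a) × 2: (2)·(-87.4) = -174.8 kcal/mol
(b) reversed: -19.6 kcal/mol
(c) reversed: -21.6 kcal/mol
(d) reversed: +11.0 kcal/mol
Combining the equations, ΔH°rxn = (-174.8) + (-19.6) + (-21.6) + (+11.0) = -205.0 kcal/mol

ΔH°rxn = -205.0 kcal/mol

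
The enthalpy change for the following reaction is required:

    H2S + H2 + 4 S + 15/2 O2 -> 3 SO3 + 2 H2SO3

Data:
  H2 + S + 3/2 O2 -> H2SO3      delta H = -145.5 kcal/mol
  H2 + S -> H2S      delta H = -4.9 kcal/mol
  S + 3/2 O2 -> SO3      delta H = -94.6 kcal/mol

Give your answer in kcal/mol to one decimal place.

delta H = -569.9 kcal/mol

equation 1 × 2 (×2 to match 2 H2SO3 in the target): (2)·(-145.5) = -291.0 kcal/mol
equation 2 reversed (reverse to put H2S on the reactant side): +4.9 kcal/mol
equation 3 × 3 (×3 to match 3 SO3 in the target): (3)·(-94.6) = -283.8 kcal/mol
Summing the manipulated equations, delta H = (2)·(-145.5) + (-1)·(-4.9) + (3)·(-94.6) = -569.9 kcal/mol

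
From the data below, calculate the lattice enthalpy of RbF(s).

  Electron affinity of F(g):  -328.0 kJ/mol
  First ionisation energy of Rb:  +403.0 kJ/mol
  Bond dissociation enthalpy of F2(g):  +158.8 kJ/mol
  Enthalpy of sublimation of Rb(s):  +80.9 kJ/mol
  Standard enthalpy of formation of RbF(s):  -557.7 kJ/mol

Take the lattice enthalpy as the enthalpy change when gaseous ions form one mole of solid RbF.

U = -793.0 kJ/mol

ΔHf° = 1·ΔHsub + 1·(ΣIE) + 1/2·D(F2) + 1·EA + U
-557.7 = 1·(+80.9) + 1·(+403.0) + 1/2·(+158.8) + 1·(-328.0) + U
U = -557.7 − (+235.3) = -793.0 kJ/mol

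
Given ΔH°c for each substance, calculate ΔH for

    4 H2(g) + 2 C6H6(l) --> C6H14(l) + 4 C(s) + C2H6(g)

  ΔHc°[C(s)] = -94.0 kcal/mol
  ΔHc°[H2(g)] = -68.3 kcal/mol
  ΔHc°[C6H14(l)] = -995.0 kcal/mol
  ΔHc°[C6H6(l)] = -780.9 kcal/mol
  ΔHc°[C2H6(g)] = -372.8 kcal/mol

With combustion enthalpies, reactants minus products:
= [4·(-68.3) + 2·(-780.9)] − [1·(-995.0) + 4·(-94.0) + 1·(-372.8)]
= -91.2 kcal/mol

ΔH = -91.2 kcal/mol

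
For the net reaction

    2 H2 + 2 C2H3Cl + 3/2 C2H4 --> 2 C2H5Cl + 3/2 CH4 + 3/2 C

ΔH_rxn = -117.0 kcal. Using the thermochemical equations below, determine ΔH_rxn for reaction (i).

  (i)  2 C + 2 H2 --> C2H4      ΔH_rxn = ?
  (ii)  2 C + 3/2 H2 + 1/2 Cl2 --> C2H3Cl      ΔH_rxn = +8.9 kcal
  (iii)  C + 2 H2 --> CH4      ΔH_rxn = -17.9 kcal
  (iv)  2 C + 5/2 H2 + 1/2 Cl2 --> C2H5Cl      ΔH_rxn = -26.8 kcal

ΔH_rxn = 12.5 kcal

(i) reversed and × 3/2 (C2H4 must end up as a reactant; scale by 3/2 for the 3/2 C2H4): contributes −3/2·x
(ii) reversed and × 2 (C2H3Cl must end up as a reactant; scale by 2 for the 2 C2H3Cl): (-2)·(+8.9) = -17.8 kcal
(iii) × 3/2 (scale by 3/2 for the 3/2 CH4): (3/2)·(-17.9) = -26.85 kcal
(iv) × 2 (×2 to match 2 C2H5Cl in the target): (2)·(-26.8) = -53.6 kcal
-117.0 = (-17.8) + (-26.85) + (-53.6) − 3/2·x
x = (-117.0 − (-98.25)) / (-3/2) = 12.5 kcal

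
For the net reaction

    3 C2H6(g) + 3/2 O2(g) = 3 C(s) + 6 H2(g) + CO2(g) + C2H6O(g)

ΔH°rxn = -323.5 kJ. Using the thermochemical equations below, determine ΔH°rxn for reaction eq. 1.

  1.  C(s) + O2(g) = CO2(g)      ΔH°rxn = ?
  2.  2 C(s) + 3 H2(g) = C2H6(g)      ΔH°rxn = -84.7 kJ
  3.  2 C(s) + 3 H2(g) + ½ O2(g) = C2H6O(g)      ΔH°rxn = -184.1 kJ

ΔH°rxn = -393.5 kJ

eq. 1 as written (CO2(g) already on the product side): contributes x
eq. 2 reversed and × 3 (C2H6(g) must end up as a reactant; scale by 3 for the 3 C2H6(g)): (-3)·(-84.7) = +254.1 kJ
eq. 3 as written (C2H6O(g) already on the product side): -184.1 kJ
-323.5 = (+254.1) + (-184.1) + x
x = (-323.5 − (+70.0)) / (1) = -393.5 kJ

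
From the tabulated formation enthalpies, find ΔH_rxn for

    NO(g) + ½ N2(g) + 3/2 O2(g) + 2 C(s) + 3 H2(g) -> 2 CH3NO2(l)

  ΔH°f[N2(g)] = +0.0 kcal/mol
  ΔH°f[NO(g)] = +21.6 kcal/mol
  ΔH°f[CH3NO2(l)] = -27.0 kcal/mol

ΔH_rxn = -75.6 kcal/mol

ΔH°rxn = Σ nΔHf°(products) − Σ nΔHf°(reactants).
Products: 2·(-27.0) = -54.0
Reactants: 1·(+21.6) + 1/2·(+0.0) + 3/2·(+0.0) + 2·(+0.0) + 3·(+0.0) = +21.6
ΔH_rxn = (-54.0) − (+21.6) = -75.6 kcal/mol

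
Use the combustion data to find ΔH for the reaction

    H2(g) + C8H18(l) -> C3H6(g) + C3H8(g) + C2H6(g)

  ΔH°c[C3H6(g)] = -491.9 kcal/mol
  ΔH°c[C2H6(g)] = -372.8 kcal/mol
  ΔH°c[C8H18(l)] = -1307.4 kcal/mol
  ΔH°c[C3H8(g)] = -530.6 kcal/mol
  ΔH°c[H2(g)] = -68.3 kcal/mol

Using ΔH = Σ nΔHc°(reactants) − Σ nΔHc°(products):
= [1·(-68.3) + 1·(-1307.4)] − [1·(-491.9) + 1·(-530.6) + 1·(-372.8)]
= 19.6 kcal/mol

ΔH = 19.6 kcal/mol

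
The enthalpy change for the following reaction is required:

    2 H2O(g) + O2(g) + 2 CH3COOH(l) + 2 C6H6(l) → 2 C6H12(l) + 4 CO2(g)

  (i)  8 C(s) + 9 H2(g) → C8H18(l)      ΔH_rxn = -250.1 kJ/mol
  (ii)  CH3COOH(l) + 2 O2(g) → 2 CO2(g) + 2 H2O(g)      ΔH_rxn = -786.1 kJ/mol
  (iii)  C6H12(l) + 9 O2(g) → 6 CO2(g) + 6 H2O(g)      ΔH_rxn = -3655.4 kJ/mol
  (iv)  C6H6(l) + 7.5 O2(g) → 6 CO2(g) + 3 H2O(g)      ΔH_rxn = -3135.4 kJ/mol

(i): not needed (H2(g) appears nowhere else).
(ii) × 2 (×2 to match 2 CH3COOH(l) in the target): (2)·(-786.1) = -1572.2 kJ/mol
(iii) reversed and × 2 (reverse to put C6H12(l) on the product side; scale by 2 for the 2 C6H12(l)): (-2)·(-3655.4) = +7310.8 kJ/mol
(iv) × 2 (scale by 2 for the 2 C6H6(l)): (2)·(-3135.4) = -6270.8 kJ/mol
ΔH_rxn = (-1572.2) + (+7310.8) + (-6270.8) = -532.2 kJ/mol

ΔH_rxn = -532.2 kJ/mol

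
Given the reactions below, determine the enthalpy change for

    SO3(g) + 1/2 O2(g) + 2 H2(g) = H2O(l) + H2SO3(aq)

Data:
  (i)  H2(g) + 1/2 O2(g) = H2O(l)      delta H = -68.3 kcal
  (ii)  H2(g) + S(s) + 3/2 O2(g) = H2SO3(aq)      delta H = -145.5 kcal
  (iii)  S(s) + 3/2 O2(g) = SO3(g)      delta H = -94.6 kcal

delta H = -119.2 kcal

(i) as written: -68.3 kcal
(ii) as written: -145.5 kcal
(iii) reversed: +94.6 kcal
Since enthalpy is a state function, delta H = (1)·(-68.3) + (1)·(-145.5) + (-1)·(-94.6) = -119.2 kcal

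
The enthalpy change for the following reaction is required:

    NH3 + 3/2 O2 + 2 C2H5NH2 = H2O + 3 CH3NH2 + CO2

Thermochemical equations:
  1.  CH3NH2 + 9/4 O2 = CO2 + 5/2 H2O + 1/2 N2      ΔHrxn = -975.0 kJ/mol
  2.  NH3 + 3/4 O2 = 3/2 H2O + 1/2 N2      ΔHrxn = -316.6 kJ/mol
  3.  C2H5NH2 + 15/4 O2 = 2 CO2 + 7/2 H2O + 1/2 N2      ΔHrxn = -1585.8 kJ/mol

eq. 1 reversed and × 3 (reverse to put CH3NH2 on the product side; ×3 to match 3 CH3NH2 in the target): (-3)·(-975.0) = +2925.0 kJ/mol
eq. 2 as written (NH3 already on the reactant side): -316.6 kJ/mol
eq. 3 × 2 (×2 to match 2 C2H5NH2 in the target): (2)·(-1585.8) = -3171.6 kJ/mol
By Hess's law, ΔHrxn = (+2925.0) + (-316.6) + (-3171.6) = -563.2 kJ/mol

ΔHrxn = -563.2 kJ/mol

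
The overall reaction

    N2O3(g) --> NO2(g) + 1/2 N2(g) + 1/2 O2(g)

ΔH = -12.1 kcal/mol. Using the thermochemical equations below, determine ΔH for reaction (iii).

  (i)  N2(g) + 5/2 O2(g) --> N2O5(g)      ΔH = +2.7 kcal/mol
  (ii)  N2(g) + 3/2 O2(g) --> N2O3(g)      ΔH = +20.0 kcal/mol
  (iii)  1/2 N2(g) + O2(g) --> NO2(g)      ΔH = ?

ΔH = 7.9 kcal/mol

(i): not needed (N2O5(g) appears nowhere else).
(ii) reversed (reverse to put N2O3(g) on the reactant side): -20.0 kcal/mol
(iii) as written (NO2(g) already on the product side): contributes x
-12.1 = (-20.0) + x
x = (-12.1 − (-20.0)) / (1) = 7.9 kcal/mol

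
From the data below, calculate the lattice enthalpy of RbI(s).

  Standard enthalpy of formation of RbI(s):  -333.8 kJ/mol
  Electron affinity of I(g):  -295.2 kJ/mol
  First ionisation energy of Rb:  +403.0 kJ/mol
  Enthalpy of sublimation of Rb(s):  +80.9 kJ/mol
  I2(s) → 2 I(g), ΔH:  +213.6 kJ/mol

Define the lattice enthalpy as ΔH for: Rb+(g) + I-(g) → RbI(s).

ΔHf° = 1·ΔHsub + 1·(ΣIE) + 1/2·D(I2) + 1·EA + U
-333.8 = 1·(+80.9) + 1·(+403.0) + 1/2·(+213.6) + 1·(-295.2) + U
U = -333.8 − (+295.5) = -629.3 kJ/mol

U = -629.3 kJ/mol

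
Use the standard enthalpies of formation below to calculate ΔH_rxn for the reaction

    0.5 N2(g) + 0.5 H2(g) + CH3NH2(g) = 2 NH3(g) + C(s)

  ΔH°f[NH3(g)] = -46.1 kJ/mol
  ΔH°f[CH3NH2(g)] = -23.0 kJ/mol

ΔH_rxn = -69.2 kJ/mol

Products: 2·(-46.1) + 1·(+0.0) = -92.2
Reactants: 1/2·(+0.0) + 1/2·(+0.0) + 1·(-23.0) = -23.0
ΔH_rxn = (-92.2) − (-23.0) = -69.2 kJ/mol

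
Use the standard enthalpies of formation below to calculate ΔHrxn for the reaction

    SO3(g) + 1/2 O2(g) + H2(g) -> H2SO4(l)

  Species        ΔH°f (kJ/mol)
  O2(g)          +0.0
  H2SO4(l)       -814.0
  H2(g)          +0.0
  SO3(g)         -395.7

ΔHrxn = -418.3 kJ/mol

Products: 1·(-814.0) = -814.0
Reactants: 1·(-395.7) + 1/2·(+0.0) + 1·(+0.0) = -395.7
ΔHrxn = (-814.0) − (-395.7) = -418.3 kJ/mol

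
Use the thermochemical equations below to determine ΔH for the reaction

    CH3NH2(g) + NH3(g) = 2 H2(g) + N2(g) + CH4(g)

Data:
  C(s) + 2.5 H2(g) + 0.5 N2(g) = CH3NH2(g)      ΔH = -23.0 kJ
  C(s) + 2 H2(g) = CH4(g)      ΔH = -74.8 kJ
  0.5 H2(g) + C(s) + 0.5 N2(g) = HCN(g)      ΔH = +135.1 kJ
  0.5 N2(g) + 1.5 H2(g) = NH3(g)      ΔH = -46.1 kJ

ΔH = -5.7 kJ

equation 1 reversed (CH3NH2(g) must end up as a reactant): +23.0 kJ
equation 2 as written (CH4(g) already on the product side): -74.8 kJ
equation 3: not needed (HCN(g) appears nowhere else).
equation 4 reversed (NH3(g) must end up as a reactant): +46.1 kJ
By Hess's law, ΔH = (+23.0) + (-74.8) + (+46.1) = -5.7 kJ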